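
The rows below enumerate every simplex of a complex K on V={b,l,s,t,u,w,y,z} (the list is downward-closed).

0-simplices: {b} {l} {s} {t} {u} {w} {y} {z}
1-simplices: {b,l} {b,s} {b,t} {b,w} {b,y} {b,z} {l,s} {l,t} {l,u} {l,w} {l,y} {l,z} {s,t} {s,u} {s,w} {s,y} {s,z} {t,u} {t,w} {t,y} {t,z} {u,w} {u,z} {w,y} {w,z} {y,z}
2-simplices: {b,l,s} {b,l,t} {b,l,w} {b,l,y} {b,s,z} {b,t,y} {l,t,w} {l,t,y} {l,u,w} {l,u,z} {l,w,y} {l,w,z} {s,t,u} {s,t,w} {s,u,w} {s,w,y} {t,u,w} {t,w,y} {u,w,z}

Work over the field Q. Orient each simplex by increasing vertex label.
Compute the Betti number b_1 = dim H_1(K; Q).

n_0=8 n_1=26 n_2=19  [Q]
∂1: piv[bl,bs,bt,bw,by,bz,lu] rk=7  ker:ls,lt,lw,ly,lz,st,su,sw,sy,sz,tu,tw,ty,tz,uw,uz,wy,wz,yz
∂2: piv[bls,blt,blw,bly,bsz,bty,ltw,luw,luz,lwy,lwz,stu,stw,suw,swy] rk=15  ker:lty,tuw,twy,uwz
b_1=(26−7)−15=4

b_1=4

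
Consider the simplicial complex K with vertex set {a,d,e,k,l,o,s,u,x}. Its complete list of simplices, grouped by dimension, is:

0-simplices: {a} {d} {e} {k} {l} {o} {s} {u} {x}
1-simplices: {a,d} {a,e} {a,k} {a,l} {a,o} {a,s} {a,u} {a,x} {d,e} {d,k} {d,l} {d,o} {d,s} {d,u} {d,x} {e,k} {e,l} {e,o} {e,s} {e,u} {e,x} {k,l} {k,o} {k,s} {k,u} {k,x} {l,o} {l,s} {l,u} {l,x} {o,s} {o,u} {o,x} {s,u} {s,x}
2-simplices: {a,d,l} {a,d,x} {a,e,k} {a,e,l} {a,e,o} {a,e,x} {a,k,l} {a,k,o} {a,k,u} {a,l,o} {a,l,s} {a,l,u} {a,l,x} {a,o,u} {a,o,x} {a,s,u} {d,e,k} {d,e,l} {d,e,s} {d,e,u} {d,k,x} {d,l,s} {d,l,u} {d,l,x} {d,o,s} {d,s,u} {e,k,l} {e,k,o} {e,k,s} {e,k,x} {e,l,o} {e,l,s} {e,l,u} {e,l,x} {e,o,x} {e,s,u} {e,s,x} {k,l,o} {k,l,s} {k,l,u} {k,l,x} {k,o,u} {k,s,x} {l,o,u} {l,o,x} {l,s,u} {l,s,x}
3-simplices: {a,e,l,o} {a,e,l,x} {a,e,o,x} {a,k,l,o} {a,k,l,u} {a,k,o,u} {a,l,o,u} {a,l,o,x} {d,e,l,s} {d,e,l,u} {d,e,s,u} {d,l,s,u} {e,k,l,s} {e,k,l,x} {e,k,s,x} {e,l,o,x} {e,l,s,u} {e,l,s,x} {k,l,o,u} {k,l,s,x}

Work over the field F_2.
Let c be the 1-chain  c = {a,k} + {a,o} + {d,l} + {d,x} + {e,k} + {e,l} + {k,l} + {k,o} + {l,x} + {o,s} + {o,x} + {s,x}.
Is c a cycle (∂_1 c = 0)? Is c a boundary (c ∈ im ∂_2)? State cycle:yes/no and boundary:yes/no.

cycle:yes boundary:no

n_0=9 n_1=35 n_2=47 n_3=20  [Z2]
∂1: piv[ad,ae,ak,al,ao,as,au,ax] rk=8  ker:de,dk,dl,do,ds,du,dx,ek,el,eo,es,eu,ex,kl,ko,ks,ku,kx,lo,ls,lu,lx,os,ou,ox,su,sx
∂2: piv[adl,adx,aek,ael,aeo,aex,akl,ako,aku,alo,als,alu,alx,aou,aox,asu,dek,del,des,deu,dkx,dls,dlu,dos,eks,esx] rk=26  ker:dlx,dsu,ekl,eko,ekx,elo,els,elu,elx,eox,esu,klo,kls,klu,klx,kou,ksx,lou,lox,lsu,lsx
∂3: piv[aelo,aelx,aeox,aklo,aklu,akou,alou,alox,dels,delu,desu,dlsu,ekls,eklx,eksx,elsx] rk=16  ker:elox,elsu,klou,klsx
∂1c = 0
c vs im∂2: residual ≠ 0 ⇒ not boundary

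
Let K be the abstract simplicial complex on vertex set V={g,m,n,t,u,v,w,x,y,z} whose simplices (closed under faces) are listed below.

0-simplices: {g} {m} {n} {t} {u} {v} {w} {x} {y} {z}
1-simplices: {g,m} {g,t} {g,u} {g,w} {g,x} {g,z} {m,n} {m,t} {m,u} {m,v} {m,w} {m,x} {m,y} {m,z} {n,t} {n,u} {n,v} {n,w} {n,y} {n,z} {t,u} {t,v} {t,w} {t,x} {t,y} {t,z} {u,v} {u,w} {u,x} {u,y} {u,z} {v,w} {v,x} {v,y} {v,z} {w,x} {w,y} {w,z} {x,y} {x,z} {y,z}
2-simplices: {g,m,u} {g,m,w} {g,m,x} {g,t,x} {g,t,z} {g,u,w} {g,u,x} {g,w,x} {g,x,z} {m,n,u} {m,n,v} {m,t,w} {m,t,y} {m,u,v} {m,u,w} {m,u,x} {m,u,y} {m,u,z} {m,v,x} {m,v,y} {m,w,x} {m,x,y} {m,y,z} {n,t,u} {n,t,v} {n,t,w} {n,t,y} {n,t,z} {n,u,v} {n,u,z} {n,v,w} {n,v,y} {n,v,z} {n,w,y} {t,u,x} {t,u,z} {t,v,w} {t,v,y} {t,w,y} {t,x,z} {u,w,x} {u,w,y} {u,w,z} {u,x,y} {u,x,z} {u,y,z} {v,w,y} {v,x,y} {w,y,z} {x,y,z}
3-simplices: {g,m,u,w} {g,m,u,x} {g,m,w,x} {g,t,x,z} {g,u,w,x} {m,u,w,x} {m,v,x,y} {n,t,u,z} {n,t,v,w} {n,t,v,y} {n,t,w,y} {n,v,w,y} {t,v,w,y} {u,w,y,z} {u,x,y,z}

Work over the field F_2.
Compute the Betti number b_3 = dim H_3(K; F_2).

n_0=10 n_1=41 n_2=50 n_3=15  [Z2]
∂1: piv[gm,gt,gu,gw,gx,gz,mn,mv,my] rk=9  ker:mt,mu,mw,mx,mz,nt,nu,nv,nw,ny,nz,tu,tv,tw,tx,ty,tz,uv,uw,ux,uy,uz,vw,vx,vy,vz,wx,wy,wz,xy,xz,yz
∂2: piv[gmu,gmw,gmx,gtx,gtz,guw,gux,gwx,gxz,mnu,mnv,mtw,mty,muv,muy,muz,mvx,mvy,mxy,myz,ntu,ntv,ntw,nty,ntz,nuz,nvw,nvy,nvz,nwy,tux,uwz] rk=32  ker:muw,mux,mwx,nuv,tuz,tvw,tvy,twy,txz,uwx,uwy,uxy,uxz,uyz,vwy,vxy,wyz,xyz
∂3: piv[gmuw,gmux,gmwx,gtxz,guwx,mvxy,ntuz,ntvw,ntvy,ntwy,nvwy,uwyz,uxyz] rk=13  ker:muwx,tvwy
b_3=(15−13)−0=2

b_3=2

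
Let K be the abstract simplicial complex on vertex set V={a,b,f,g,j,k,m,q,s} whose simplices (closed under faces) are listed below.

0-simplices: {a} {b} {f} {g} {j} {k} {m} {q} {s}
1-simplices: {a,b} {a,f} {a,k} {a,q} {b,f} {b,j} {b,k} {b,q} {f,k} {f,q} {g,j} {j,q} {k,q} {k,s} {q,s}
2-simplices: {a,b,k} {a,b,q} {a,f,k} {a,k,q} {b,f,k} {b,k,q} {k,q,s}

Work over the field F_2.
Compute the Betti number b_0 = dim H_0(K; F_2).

b_0=2

n_0=9 n_1=15 n_2=7  [Z2]
∂1: piv[ab,af,ak,aq,bj,gj,ks] rk=7  ker:bf,bk,bq,fk,fq,jq,kq,qs
∂2: piv[abk,abq,afk,akq,bfk,kqs] rk=6  ker:bkq
b_0=(9−0)−7=2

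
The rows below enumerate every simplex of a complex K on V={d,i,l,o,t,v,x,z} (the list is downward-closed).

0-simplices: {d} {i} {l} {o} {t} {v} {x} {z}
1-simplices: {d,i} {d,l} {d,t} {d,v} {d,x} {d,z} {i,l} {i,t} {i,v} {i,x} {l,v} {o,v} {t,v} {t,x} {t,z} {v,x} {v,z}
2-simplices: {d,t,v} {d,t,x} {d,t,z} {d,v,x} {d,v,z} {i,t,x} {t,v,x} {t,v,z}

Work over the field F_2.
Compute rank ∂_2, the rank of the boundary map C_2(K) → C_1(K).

n_0=8 n_1=17 n_2=8  [Z2]
∂1: piv[di,dl,dt,dv,dx,dz,ov] rk=7  ker:il,it,iv,ix,lv,tv,tx,tz,vx,vz
∂2: piv[dtv,dtx,dtz,dvx,dvz,itx] rk=6  ker:tvx,tvz
rk∂_2=6

rank∂_2=6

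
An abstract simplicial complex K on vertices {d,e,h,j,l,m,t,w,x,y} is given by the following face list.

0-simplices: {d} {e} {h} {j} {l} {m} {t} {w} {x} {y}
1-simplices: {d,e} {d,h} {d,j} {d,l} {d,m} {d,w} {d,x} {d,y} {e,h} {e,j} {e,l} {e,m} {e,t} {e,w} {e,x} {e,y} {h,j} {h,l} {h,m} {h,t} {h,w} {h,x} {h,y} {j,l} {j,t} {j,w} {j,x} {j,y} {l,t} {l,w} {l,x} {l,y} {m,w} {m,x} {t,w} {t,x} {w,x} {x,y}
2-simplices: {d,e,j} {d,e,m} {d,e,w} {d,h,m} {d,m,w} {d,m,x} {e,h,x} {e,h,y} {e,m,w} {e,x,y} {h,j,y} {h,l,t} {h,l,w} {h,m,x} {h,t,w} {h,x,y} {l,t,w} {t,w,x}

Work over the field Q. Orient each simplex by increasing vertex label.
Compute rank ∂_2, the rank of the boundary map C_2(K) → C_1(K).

n_0=10 n_1=38 n_2=18  [Q]
∂1: piv[de,dh,dj,dl,dm,dw,dx,dy,et] rk=9  ker:eh,ej,el,em,ew,ex,ey,hj,hl,hm,ht,hw,hx,hy,jl,jt,jw,jx,jy,lt,lw,lx,ly,mw,mx,tw,tx,wx,xy
∂2: piv[dej,dem,dew,dhm,dmw,dmx,ehx,ehy,exy,hjy,hlt,hlw,hmx,htw,twx] rk=15  ker:emw,hxy,ltw
rk∂_2=15

rank∂_2=15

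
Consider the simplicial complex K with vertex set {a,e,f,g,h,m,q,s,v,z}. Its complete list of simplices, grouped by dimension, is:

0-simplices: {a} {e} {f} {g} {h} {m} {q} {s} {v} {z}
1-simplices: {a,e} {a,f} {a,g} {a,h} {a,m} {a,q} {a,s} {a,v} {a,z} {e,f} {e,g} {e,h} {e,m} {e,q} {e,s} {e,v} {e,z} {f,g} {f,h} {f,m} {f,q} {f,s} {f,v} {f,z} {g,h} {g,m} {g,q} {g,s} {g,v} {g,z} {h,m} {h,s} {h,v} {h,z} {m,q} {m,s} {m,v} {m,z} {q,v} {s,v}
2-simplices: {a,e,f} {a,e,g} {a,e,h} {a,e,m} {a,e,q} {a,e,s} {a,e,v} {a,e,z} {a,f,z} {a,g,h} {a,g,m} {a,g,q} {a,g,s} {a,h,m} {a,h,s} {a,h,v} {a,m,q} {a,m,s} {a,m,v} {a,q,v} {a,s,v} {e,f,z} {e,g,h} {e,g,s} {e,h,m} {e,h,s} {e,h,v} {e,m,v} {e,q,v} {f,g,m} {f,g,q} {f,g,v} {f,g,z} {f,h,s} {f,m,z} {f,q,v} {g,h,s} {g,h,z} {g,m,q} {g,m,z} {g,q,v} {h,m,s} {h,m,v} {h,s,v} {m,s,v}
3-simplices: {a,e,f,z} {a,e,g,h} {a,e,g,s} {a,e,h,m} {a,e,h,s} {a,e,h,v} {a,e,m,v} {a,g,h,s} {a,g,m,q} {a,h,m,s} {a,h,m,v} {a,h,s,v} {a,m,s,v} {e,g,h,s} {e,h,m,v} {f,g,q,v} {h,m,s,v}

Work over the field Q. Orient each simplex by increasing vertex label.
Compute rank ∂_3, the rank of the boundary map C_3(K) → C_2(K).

rank∂_3=14

n_0=10 n_1=40 n_2=45 n_3=17  [Q]
∂1: piv[ae,af,ag,ah,am,aq,as,av,az] rk=9  ker:ef,eg,eh,em,eq,es,ev,ez,fg,fh,fm,fq,fs,fv,fz,gh,gm,gq,gs,gv,gz,hm,hs,hv,hz,mq,ms,mv,mz,qv,sv
∂2: piv[aef,aeg,aeh,aem,aeq,aes,aev,aez,afz,agh,agm,agq,ags,ahm,ahs,ahv,amq,ams,amv,aqv,asv,fgm,fgq,fgv,fgz,fhs,fmz,fqv,ghz] rk=29  ker:efz,egh,egs,ehm,ehs,ehv,emv,eqv,ghs,gmq,gmz,gqv,hms,hmv,hsv,msv
∂3: piv[aefz,aegh,aegs,aehm,aehs,aehv,aemv,aghs,agmq,ahms,ahmv,ahsv,amsv,fgqv] rk=14  ker:eghs,ehmv,hmsv
rk∂_3=14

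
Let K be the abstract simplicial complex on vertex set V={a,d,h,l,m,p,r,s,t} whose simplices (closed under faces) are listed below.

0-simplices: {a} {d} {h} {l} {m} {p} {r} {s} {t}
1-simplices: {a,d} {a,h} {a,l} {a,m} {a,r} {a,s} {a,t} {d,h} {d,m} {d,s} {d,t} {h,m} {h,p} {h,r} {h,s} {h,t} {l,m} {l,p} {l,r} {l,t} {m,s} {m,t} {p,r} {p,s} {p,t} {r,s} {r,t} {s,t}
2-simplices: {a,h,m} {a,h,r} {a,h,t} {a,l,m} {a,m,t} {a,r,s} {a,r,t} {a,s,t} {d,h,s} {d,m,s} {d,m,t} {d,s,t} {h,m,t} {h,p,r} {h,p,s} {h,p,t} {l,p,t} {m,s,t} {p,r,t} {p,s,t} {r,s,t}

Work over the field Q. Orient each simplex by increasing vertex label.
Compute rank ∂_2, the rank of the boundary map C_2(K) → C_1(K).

n_0=9 n_1=28 n_2=21  [Q]
∂1: piv[ad,ah,al,am,ar,as,at,hp] rk=8  ker:dh,dm,ds,dt,hm,hr,hs,ht,lm,lp,lr,lt,ms,mt,pr,ps,pt,rs,rt,st
∂2: piv[ahm,ahr,aht,alm,amt,ars,art,ast,dhs,dms,dmt,dst,hpr,hps,hpt,lpt,pst] rk=17  ker:hmt,mst,prt,rst
rk∂_2=17

rank∂_2=17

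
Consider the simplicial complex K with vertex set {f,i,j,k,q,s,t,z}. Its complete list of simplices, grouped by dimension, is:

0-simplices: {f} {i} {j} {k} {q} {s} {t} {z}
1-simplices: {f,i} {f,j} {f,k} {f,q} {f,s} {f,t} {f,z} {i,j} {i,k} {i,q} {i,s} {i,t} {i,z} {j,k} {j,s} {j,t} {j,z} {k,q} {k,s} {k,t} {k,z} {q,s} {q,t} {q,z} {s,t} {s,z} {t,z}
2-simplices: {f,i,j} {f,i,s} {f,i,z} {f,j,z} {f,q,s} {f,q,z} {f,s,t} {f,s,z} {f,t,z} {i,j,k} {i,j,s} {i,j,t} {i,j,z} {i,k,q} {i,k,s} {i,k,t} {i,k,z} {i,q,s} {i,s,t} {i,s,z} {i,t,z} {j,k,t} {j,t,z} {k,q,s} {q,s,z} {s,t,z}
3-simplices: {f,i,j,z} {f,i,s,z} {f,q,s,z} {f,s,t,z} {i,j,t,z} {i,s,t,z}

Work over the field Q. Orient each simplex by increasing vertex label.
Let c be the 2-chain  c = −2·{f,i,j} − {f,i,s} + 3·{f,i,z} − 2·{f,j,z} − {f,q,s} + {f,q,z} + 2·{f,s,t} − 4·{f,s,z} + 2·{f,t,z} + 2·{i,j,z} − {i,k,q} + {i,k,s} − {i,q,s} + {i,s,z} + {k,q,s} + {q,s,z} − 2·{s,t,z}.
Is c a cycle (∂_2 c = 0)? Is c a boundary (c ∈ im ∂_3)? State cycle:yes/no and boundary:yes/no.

n_0=8 n_1=27 n_2=26 n_3=6  [Q]
∂1: piv[fi,fj,fk,fq,fs,ft,fz] rk=7  ker:ij,ik,iq,is,it,iz,jk,js,jt,jz,kq,ks,kt,kz,qs,qt,qz,st,sz,tz
∂2: piv[fij,fis,fiz,fjz,fqs,fqz,fst,fsz,ftz,ijk,ijs,ijt,ikq,iks,ikt,ikz,iqs,ist] rk=18  ker:ijz,isz,itz,jkt,jtz,kqs,qsz,stz
∂3: piv[fijz,fisz,fqsz,fstz,ijtz,istz] rk=6
∂2c = 0
c vs im∂3: residual ≠ 0 ⇒ not boundary

cycle:yes boundary:no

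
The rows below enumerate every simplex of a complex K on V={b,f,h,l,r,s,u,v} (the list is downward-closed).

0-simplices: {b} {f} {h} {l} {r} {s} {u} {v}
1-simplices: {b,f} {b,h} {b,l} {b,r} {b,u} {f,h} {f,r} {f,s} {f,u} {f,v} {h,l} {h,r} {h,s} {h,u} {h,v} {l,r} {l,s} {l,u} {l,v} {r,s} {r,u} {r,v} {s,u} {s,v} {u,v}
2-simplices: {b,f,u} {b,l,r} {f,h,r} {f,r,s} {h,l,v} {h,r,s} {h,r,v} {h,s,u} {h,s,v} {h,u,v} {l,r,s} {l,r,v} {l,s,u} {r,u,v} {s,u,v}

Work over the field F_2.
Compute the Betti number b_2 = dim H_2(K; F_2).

b_2=1

n_0=8 n_1=25 n_2=15  [Z2]
∂1: piv[bf,bh,bl,br,bu,fs,fv] rk=7  ker:fh,fr,fu,hl,hr,hs,hu,hv,lr,ls,lu,lv,rs,ru,rv,su,sv,uv
∂2: piv[bfu,blr,fhr,frs,hlv,hrs,hrv,hsu,hsv,huv,lrs,lrv,lsu,ruv] rk=14  ker:suv
b_2=(15−14)−0=1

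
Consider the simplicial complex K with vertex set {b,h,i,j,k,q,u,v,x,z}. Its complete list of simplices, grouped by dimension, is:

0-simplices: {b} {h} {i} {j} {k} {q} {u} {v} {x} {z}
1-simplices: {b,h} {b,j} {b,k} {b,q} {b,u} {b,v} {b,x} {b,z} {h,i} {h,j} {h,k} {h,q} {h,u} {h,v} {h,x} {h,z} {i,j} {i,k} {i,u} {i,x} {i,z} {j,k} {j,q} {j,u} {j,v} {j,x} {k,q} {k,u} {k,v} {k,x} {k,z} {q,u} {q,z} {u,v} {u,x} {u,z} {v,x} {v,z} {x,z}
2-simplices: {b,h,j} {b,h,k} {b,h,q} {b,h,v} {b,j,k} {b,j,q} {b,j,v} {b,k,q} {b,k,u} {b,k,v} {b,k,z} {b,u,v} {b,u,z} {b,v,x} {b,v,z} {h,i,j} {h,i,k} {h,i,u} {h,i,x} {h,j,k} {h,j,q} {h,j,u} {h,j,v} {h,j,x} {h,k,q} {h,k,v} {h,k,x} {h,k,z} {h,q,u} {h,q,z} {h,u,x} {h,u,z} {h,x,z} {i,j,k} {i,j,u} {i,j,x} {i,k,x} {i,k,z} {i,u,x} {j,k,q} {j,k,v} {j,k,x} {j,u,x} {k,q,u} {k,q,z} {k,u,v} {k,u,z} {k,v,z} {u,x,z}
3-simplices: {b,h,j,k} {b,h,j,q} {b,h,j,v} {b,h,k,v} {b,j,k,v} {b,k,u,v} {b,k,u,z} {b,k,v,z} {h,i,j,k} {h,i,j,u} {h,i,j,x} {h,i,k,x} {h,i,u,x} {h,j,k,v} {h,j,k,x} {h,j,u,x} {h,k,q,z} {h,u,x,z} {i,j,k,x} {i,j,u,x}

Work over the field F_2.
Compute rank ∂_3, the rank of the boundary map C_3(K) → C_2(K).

n_0=10 n_1=39 n_2=49 n_3=20  [Z2]
∂1: piv[bh,bj,bk,bq,bu,bv,bx,bz,hi] rk=9  ker:hj,hk,hq,hu,hv,hx,hz,ij,ik,iu,ix,iz,jk,jq,ju,jv,jx,kq,ku,kv,kx,kz,qu,qz,uv,ux,uz,vx,vz,xz
∂2: piv[bhj,bhk,bhq,bhv,bjk,bjq,bjv,bkq,bku,bkv,bkz,buv,buz,bvx,bvz,hij,hik,hiu,hix,hju,hjx,hkx,hkz,hqu,hqz,hux,huz,hxz,ikz] rk=29  ker:hjk,hjq,hjv,hkq,hkv,ijk,iju,ijx,ikx,iux,jkq,jkv,jkx,jux,kqu,kqz,kuv,kuz,kvz,uxz
∂3: piv[bhjk,bhjq,bhjv,bhkv,bjkv,bkuv,bkuz,bkvz,hijk,hiju,hijx,hikx,hiux,hjkx,hjux,hkqz,huxz] rk=17  ker:hjkv,ijkx,ijux
rk∂_3=17

rank∂_3=17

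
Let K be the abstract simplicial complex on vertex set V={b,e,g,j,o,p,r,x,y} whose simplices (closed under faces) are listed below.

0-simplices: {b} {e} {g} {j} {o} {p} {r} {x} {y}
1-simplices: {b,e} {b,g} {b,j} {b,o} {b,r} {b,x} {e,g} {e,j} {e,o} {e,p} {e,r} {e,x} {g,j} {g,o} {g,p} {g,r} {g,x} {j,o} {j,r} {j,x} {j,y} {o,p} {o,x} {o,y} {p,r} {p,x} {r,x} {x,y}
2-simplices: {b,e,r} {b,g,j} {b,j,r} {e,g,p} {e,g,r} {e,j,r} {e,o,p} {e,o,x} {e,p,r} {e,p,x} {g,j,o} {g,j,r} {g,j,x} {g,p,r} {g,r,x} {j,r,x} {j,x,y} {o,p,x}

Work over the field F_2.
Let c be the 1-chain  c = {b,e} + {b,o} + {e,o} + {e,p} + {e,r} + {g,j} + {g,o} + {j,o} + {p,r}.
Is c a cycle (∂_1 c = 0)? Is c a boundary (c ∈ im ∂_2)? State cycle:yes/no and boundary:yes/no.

cycle:yes boundary:no

n_0=9 n_1=28 n_2=18  [Z2]
∂1: piv[be,bg,bj,bo,br,bx,ep,jy] rk=8  ker:eg,ej,eo,er,ex,gj,go,gp,gr,gx,jo,jr,jx,op,ox,oy,pr,px,rx,xy
∂2: piv[ber,bgj,bjr,egp,egr,ejr,eop,eox,epr,epx,gjo,gjr,gjx,grx,jxy] rk=15  ker:gpr,jrx,opx
∂1c = 0
c vs im∂2: residual ≠ 0 ⇒ not boundary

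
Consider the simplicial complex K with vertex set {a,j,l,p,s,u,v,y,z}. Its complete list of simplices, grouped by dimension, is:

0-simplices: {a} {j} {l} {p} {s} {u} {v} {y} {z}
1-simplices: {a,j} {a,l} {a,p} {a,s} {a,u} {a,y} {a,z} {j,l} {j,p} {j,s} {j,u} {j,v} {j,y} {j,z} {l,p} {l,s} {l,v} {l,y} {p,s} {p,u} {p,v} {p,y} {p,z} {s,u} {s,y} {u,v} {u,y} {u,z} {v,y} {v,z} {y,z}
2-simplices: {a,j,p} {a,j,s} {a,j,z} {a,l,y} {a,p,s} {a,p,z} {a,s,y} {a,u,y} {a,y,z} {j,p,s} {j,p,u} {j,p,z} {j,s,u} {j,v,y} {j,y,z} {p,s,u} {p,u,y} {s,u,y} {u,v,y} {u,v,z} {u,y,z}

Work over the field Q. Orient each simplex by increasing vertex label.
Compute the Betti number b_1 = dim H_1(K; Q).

n_0=9 n_1=31 n_2=21  [Q]
∂1: piv[aj,al,ap,as,au,ay,az,jv] rk=8  ker:jl,jp,js,ju,jy,jz,lp,ls,lv,ly,ps,pu,pv,py,pz,su,sy,uv,uy,uz,vy,vz,yz
∂2: piv[ajp,ajs,ajz,aly,aps,apz,asy,auy,ayz,jpu,jsu,jvy,jyz,puy,suy,uvy,uvz,uyz] rk=18  ker:jps,jpz,psu
b_1=(31−8)−18=5

b_1=5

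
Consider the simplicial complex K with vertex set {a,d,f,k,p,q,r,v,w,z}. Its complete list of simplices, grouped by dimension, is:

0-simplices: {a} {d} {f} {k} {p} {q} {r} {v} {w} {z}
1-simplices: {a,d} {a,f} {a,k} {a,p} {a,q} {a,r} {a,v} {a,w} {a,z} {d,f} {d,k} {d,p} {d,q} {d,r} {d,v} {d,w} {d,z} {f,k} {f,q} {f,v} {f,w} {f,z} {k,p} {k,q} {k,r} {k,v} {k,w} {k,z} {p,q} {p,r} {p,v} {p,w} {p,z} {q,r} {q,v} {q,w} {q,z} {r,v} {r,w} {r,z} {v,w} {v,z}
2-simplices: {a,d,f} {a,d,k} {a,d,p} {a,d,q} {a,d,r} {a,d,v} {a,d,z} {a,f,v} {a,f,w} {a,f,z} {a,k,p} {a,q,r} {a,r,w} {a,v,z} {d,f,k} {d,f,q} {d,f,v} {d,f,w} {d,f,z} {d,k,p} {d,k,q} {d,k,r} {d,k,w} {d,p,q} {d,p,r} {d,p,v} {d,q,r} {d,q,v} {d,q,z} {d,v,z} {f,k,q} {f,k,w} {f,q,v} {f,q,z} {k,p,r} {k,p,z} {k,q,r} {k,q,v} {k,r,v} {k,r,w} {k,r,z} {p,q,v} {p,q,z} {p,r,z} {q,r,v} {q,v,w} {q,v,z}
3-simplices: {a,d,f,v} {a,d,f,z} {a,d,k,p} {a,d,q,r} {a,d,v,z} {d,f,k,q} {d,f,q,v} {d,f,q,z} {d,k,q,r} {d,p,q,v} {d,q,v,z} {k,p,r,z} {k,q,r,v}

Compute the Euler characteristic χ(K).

χ(K)=2

n_0=10 n_1=42 n_2=47 n_3=13
χ=+10−42+47−13=2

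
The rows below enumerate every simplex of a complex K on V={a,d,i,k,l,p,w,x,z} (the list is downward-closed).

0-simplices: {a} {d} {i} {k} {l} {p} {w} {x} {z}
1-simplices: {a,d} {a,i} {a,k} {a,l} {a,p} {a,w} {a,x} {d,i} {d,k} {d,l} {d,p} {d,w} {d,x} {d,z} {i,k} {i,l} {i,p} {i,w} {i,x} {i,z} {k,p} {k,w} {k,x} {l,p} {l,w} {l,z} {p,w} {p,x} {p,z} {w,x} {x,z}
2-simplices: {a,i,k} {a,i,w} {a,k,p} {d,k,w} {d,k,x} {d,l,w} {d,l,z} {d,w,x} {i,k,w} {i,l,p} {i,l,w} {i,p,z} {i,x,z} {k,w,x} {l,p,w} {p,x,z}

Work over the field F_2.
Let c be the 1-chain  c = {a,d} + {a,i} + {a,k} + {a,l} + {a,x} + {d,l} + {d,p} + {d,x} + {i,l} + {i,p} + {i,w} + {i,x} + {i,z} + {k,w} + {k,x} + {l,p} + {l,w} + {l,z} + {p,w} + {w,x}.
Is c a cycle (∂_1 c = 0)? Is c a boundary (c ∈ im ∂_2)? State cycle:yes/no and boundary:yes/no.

cycle:no boundary:no

n_0=9 n_1=31 n_2=16  [Z2]
∂1: piv[ad,ai,ak,al,ap,aw,ax,dz] rk=8  ker:di,dk,dl,dp,dw,dx,ik,il,ip,iw,ix,iz,kp,kw,kx,lp,lw,lz,pw,px,pz,wx,xz
∂2: piv[aik,aiw,akp,dkw,dkx,dlw,dlz,dwx,ikw,ilp,ilw,ipz,ixz,lpw,pxz] rk=15  ker:kwx
∂1c = {a} + {k} + {w} + {x}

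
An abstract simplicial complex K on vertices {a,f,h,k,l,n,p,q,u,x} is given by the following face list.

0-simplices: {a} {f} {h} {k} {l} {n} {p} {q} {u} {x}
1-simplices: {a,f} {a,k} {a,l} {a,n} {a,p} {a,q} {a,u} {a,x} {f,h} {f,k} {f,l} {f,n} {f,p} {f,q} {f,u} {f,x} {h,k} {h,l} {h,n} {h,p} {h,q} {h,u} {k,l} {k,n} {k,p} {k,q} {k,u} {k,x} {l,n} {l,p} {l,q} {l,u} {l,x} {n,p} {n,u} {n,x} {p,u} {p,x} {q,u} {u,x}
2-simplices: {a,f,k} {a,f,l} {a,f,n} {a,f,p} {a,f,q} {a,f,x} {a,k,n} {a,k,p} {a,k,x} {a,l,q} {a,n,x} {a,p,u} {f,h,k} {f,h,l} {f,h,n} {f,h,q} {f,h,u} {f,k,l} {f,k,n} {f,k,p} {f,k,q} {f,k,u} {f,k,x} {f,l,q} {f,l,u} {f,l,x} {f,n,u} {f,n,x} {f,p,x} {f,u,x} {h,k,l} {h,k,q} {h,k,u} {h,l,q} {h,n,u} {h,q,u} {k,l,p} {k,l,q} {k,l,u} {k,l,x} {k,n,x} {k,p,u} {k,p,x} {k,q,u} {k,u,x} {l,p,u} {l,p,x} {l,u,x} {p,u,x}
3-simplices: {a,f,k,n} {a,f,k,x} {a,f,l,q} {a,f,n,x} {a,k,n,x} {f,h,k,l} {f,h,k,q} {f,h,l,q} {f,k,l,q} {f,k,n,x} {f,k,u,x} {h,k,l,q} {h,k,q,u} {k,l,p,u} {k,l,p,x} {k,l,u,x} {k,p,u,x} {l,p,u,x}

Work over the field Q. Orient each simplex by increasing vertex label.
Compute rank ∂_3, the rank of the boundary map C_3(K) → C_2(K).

n_0=10 n_1=40 n_2=49 n_3=18  [Q]
∂1: piv[af,ak,al,an,ap,aq,au,ax,fh] rk=9  ker:fk,fl,fn,fp,fq,fu,fx,hk,hl,hn,hp,hq,hu,kl,kn,kp,kq,ku,kx,ln,lp,lq,lu,lx,np,nu,nx,pu,px,qu,ux
∂2: piv[afk,afl,afn,afp,afq,afx,akn,akp,akx,alq,anx,apu,fhk,fhl,fhn,fhq,fhu,fkl,fkq,fku,flu,flx,fnu,fpx,fux,hqu,klp,kpu] rk=28  ker:fkn,fkp,fkx,flq,fnx,hkl,hkq,hku,hlq,hnu,klq,klu,klx,knx,kpx,kqu,kux,lpu,lpx,lux,pux
∂3: piv[afkn,afkx,aflq,afnx,aknx,fhkl,fhkq,fhlq,fklq,fkux,hkqu,klpu,klpx,klux,kpux] rk=15  ker:fknx,hklq,lpux
rk∂_3=15

rank∂_3=15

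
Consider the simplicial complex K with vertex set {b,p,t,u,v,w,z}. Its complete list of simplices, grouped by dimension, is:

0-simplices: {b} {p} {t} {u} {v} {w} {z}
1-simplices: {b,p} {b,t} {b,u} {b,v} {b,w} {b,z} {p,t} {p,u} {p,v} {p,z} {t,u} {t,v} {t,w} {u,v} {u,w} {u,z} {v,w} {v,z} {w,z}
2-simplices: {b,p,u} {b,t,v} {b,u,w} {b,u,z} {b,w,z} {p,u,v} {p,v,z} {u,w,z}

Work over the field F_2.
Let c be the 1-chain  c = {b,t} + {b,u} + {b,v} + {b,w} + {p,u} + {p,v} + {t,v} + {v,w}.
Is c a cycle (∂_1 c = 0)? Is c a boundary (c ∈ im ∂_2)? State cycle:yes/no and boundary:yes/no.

cycle:yes boundary:no

n_0=7 n_1=19 n_2=8  [Z2]
∂1: piv[bp,bt,bu,bv,bw,bz] rk=6  ker:pt,pu,pv,pz,tu,tv,tw,uv,uw,uz,vw,vz,wz
∂2: piv[bpu,btv,buw,buz,bwz,puv,pvz] rk=7  ker:uwz
∂1c = 0
c vs im∂2: residual ≠ 0 ⇒ not boundary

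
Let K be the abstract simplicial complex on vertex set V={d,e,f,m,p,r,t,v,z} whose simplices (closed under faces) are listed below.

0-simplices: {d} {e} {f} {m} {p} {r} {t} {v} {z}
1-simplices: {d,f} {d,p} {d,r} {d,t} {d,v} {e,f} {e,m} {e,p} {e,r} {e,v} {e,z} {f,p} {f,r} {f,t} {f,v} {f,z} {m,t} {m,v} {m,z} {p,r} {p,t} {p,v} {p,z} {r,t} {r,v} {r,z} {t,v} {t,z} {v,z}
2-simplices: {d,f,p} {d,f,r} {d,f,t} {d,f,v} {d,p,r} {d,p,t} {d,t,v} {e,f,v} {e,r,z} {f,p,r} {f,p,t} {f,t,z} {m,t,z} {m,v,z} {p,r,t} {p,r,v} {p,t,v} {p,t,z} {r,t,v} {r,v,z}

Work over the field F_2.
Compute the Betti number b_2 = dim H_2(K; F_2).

b_2=3

n_0=9 n_1=29 n_2=20  [Z2]
∂1: piv[df,dp,dr,dt,dv,ef,em,ez] rk=8  ker:ep,er,ev,fp,fr,ft,fv,fz,mt,mv,mz,pr,pt,pv,pz,rt,rv,rz,tv,tz,vz
∂2: piv[dfp,dfr,dft,dfv,dpr,dpt,dtv,efv,erz,ftz,mtz,mvz,prt,prv,ptv,ptz,rvz] rk=17  ker:fpr,fpt,rtv
b_2=(20−17)−0=3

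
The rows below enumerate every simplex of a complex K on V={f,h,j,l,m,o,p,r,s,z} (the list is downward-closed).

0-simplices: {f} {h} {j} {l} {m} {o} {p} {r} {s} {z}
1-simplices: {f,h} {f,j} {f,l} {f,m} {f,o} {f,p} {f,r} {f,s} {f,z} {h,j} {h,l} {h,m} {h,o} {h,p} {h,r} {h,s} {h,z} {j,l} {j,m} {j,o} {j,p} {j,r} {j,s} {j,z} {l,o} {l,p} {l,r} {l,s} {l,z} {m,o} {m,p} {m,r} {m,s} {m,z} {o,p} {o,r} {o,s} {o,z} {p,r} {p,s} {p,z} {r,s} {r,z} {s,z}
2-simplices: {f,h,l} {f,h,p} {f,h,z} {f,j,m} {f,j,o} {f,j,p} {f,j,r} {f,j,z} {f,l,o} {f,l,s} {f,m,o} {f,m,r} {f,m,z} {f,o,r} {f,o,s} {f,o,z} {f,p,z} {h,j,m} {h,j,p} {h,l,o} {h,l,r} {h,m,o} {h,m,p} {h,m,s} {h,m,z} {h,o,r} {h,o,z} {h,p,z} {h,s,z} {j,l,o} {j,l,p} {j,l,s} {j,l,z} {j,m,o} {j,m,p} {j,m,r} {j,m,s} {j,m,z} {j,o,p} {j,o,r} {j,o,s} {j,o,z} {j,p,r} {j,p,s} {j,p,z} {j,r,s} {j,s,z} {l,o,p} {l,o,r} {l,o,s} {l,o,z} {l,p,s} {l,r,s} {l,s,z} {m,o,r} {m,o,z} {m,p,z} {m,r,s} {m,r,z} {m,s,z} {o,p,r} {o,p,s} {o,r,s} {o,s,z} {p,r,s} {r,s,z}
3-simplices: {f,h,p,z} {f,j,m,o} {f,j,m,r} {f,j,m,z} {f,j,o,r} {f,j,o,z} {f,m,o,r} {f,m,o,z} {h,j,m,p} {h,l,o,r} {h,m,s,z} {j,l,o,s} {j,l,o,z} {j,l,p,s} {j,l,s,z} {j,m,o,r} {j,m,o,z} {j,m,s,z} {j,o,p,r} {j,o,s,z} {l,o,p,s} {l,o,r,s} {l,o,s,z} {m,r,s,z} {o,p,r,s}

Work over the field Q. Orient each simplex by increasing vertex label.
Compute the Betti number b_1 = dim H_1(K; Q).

n_0=10 n_1=44 n_2=66 n_3=25  [Q]
∂1: piv[fh,fj,fl,fm,fo,fp,fr,fs,fz] rk=9  ker:hj,hl,hm,ho,hp,hr,hs,hz,jl,jm,jo,jp,jr,js,jz,lo,lp,lr,ls,lz,mo,mp,mr,ms,mz,op,or,os,oz,pr,ps,pz,rs,rz,sz
∂2: piv[fhl,fhp,fhz,fjm,fjo,fjp,fjr,fjz,flo,fls,fmo,fmr,fmz,for,fos,foz,fpz,hjm,hjp,hlo,hlr,hmp,hms,hor,hsz,jlo,jlp,jls,jlz,jms,jop,jpr,jps,jrs,mrz] rk=35  ker:hmo,hmz,hoz,hpz,jmo,jmp,jmr,jmz,jor,jos,joz,jpz,jsz,lop,lor,los,loz,lps,lrs,lsz,mor,moz,mpz,mrs,msz,opr,ops,ors,osz,prs,rsz
∂3: piv[fhpz,fjmo,fjmr,fjmz,fjor,fjoz,fmor,fmoz,hjmp,hlor,hmsz,jlos,jloz,jlps,jlsz,jmsz,jopr,josz,lops,lors,mrsz,oprs] rk=22  ker:jmor,jmoz,losz
b_1=(44−9)−35=0

b_1=0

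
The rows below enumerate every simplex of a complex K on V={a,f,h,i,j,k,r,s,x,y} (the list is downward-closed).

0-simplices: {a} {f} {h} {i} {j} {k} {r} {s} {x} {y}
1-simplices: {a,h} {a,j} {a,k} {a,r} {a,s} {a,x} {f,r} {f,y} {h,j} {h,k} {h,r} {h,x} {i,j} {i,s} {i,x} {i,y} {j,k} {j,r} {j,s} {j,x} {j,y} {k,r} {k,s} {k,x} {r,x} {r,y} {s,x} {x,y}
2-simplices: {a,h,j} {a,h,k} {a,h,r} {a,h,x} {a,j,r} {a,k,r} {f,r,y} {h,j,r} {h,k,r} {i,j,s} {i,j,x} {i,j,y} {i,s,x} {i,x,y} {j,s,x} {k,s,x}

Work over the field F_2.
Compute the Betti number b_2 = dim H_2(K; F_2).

n_0=10 n_1=28 n_2=16  [Z2]
∂1: piv[ah,aj,ak,ar,as,ax,fr,fy,ij] rk=9  ker:hj,hk,hr,hx,is,ix,iy,jk,jr,js,jx,jy,kr,ks,kx,rx,ry,sx,xy
∂2: piv[ahj,ahk,ahr,ahx,ajr,akr,fry,ijs,ijx,ijy,isx,ixy,ksx] rk=13  ker:hjr,hkr,jsx
b_2=(16−13)−0=3

b_2=3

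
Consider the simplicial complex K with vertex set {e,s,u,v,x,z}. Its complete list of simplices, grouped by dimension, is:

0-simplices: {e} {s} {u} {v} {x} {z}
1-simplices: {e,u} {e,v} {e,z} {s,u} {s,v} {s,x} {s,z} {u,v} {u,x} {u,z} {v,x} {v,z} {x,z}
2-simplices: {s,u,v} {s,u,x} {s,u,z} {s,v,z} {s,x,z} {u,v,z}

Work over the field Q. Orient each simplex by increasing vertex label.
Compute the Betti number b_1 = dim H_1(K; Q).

b_1=3

n_0=6 n_1=13 n_2=6  [Q]
∂1: piv[eu,ev,ez,su,sx] rk=5  ker:sv,sz,uv,ux,uz,vx,vz,xz
∂2: piv[suv,sux,suz,svz,sxz] rk=5  ker:uvz
b_1=(13−5)−5=3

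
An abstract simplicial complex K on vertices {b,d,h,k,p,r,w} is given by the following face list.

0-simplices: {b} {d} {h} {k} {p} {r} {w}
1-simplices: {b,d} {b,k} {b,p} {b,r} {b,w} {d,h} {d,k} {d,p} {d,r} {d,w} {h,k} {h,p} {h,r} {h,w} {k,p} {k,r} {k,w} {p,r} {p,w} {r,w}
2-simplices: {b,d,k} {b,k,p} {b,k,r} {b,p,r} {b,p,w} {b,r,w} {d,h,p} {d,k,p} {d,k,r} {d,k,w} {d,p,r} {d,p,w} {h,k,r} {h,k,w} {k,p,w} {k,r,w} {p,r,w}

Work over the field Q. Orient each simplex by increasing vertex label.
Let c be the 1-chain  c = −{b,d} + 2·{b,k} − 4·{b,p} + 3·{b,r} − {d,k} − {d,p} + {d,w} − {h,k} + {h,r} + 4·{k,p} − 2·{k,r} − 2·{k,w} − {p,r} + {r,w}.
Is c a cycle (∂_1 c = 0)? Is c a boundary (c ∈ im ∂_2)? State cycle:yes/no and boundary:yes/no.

n_0=7 n_1=20 n_2=17  [Q]
∂1: piv[bd,bk,bp,br,bw,dh] rk=6  ker:dk,dp,dr,dw,hk,hp,hr,hw,kp,kr,kw,pr,pw,rw
∂2: piv[bdk,bkp,bkr,bpr,bpw,brw,dhp,dkp,dkr,dkw,dpw,hkr,hkw] rk=13  ker:dpr,kpw,krw,prw
∂1c = 0
c vs im∂2: reduces to 0 ⇒ boundary

cycle:yes boundary:yes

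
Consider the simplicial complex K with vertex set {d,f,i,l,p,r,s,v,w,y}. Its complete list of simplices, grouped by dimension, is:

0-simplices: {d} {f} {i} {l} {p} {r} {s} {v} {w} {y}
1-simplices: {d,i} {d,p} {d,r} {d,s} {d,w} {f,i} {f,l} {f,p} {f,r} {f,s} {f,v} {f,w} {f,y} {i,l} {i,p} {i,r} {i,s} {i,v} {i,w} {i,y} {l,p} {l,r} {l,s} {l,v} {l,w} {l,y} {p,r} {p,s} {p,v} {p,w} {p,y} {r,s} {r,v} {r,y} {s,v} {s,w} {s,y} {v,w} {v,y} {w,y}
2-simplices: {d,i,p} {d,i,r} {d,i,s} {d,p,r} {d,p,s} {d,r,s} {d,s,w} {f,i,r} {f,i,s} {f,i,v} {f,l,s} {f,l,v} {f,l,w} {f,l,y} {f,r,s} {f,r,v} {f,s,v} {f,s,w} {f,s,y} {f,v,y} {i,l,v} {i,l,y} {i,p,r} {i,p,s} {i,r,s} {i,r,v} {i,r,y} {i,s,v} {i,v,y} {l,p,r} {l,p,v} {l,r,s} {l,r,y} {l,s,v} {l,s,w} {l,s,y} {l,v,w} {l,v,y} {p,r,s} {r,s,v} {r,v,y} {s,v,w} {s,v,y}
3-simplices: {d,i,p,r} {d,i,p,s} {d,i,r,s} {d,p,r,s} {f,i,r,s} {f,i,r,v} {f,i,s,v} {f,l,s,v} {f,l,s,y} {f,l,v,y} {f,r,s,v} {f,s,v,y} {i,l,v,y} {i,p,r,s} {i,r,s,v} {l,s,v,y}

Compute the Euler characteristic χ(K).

n_0=10 n_1=40 n_2=43 n_3=16
χ=+10−40+43−16=-3

χ(K)=-3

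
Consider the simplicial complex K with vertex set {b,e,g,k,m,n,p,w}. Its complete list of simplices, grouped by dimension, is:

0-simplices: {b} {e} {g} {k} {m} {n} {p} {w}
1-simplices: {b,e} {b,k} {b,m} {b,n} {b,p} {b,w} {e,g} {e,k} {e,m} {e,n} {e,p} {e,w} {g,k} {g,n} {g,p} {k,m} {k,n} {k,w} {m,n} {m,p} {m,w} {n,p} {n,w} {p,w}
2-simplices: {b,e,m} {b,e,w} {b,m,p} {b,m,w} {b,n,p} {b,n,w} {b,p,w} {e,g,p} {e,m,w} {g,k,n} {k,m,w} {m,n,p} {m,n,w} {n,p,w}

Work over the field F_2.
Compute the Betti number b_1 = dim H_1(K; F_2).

b_1=6

n_0=8 n_1=24 n_2=14  [Z2]
∂1: piv[be,bk,bm,bn,bp,bw,eg] rk=7  ker:ek,em,en,ep,ew,gk,gn,gp,km,kn,kw,mn,mp,mw,np,nw,pw
∂2: piv[bem,bew,bmp,bmw,bnp,bnw,bpw,egp,gkn,kmw,mnp] rk=11  ker:emw,mnw,npw
b_1=(24−7)−11=6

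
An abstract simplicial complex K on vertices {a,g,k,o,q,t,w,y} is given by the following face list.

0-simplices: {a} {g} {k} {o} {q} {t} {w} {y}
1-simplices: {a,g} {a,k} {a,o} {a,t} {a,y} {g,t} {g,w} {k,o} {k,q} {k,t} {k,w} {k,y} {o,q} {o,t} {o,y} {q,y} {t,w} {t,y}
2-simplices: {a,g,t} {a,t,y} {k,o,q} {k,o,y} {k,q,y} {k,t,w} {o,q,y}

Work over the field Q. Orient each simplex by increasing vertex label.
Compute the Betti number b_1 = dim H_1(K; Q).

n_0=8 n_1=18 n_2=7  [Q]
∂1: piv[ag,ak,ao,at,ay,gw,kq] rk=7  ker:gt,ko,kt,kw,ky,oq,ot,oy,qy,tw,ty
∂2: piv[agt,aty,koq,koy,kqy,ktw] rk=6  ker:oqy
b_1=(18−7)−6=5

b_1=5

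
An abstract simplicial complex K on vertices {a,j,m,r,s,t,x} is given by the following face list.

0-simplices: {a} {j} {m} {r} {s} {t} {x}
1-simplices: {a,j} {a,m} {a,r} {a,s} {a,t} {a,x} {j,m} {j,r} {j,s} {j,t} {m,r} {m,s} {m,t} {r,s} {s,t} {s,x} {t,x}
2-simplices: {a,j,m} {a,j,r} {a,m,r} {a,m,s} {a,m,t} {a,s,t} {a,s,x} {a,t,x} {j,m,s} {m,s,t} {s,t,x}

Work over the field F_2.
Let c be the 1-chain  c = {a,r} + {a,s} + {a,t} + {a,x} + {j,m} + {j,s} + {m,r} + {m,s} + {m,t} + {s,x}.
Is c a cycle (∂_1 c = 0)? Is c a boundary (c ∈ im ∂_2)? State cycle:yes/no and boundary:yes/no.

n_0=7 n_1=17 n_2=11  [Z2]
∂1: piv[aj,am,ar,as,at,ax] rk=6  ker:jm,jr,js,jt,mr,ms,mt,rs,st,sx,tx
∂2: piv[ajm,ajr,amr,ams,amt,ast,asx,atx,jms] rk=9  ker:mst,stx
∂1c = 0
c vs im∂2: reduces to 0 ⇒ boundary

cycle:yes boundary:yes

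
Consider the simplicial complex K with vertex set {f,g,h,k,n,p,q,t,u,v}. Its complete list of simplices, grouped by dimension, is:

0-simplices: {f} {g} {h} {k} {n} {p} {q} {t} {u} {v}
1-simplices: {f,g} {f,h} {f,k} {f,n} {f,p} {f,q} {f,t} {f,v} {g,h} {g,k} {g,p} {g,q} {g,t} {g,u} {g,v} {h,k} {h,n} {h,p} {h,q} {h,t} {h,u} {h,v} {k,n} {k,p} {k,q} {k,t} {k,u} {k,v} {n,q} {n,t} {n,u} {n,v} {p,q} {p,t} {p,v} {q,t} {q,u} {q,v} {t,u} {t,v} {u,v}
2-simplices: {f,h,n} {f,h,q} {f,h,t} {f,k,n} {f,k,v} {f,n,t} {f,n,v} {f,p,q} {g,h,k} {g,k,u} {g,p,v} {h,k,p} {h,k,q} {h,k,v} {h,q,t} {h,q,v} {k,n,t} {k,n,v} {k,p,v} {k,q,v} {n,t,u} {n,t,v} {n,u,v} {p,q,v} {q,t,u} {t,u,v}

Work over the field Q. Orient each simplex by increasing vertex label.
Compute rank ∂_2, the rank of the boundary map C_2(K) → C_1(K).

n_0=10 n_1=41 n_2=26  [Q]
∂1: piv[fg,fh,fk,fn,fp,fq,ft,fv,gu] rk=9  ker:gh,gk,gp,gq,gt,gv,hk,hn,hp,hq,ht,hu,hv,kn,kp,kq,kt,ku,kv,nq,nt,nu,nv,pq,pt,pv,qt,qu,qv,tu,tv,uv
∂2: piv[fhn,fhq,fht,fkn,fkv,fnt,fnv,fpq,ghk,gku,gpv,hkp,hkq,hkv,hqt,hqv,knt,kpv,ntu,ntv,nuv,pqv,qtu] rk=23  ker:knv,kqv,tuv
rk∂_2=23

rank∂_2=23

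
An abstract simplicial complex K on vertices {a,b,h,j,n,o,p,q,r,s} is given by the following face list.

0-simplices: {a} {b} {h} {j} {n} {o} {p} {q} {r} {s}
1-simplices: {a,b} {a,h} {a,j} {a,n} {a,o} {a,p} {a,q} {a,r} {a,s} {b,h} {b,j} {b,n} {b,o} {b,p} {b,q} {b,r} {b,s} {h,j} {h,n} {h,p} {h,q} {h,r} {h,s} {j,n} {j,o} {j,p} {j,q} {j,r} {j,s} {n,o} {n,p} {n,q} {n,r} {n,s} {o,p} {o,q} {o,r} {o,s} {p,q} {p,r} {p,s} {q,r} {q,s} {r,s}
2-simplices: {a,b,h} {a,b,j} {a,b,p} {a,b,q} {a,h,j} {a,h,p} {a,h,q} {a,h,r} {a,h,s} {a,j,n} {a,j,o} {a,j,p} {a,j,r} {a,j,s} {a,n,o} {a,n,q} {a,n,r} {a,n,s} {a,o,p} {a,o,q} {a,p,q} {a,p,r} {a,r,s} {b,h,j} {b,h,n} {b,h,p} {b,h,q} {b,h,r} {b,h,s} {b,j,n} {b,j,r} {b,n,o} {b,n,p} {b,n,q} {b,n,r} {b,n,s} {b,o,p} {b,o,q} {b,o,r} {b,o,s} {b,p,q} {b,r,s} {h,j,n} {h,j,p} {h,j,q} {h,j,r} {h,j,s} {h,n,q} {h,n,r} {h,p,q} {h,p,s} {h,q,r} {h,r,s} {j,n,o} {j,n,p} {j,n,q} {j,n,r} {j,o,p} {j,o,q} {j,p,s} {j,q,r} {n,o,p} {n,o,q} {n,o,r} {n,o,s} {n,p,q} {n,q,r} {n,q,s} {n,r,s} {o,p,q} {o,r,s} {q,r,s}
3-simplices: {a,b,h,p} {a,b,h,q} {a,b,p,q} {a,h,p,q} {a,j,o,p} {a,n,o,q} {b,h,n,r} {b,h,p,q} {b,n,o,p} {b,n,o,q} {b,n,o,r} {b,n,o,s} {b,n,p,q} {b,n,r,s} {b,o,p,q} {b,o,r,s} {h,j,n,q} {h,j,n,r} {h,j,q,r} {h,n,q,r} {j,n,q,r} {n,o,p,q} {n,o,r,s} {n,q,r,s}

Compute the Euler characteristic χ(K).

χ(K)=14

n_0=10 n_1=44 n_2=72 n_3=24
χ=+10−44+72−24=14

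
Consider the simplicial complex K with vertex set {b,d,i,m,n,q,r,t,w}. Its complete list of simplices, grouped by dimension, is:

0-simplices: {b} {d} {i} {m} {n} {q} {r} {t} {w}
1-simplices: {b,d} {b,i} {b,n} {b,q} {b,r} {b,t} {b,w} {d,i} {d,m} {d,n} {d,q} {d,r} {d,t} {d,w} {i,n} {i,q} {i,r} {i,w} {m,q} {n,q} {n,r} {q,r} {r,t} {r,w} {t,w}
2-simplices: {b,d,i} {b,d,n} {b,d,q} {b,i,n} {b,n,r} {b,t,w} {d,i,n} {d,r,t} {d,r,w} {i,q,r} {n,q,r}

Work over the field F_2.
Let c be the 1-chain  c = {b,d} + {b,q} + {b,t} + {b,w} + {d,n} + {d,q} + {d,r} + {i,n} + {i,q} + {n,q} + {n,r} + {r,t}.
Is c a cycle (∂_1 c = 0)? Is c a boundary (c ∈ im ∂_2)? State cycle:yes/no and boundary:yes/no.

n_0=9 n_1=25 n_2=11  [Z2]
∂1: piv[bd,bi,bn,bq,br,bt,bw,dm] rk=8  ker:di,dn,dq,dr,dt,dw,in,iq,ir,iw,mq,nq,nr,qr,rt,rw,tw
∂2: piv[bdi,bdn,bdq,bin,bnr,btw,drt,drw,iqr,nqr] rk=10  ker:din
∂1c = {r} + {w}

cycle:no boundary:no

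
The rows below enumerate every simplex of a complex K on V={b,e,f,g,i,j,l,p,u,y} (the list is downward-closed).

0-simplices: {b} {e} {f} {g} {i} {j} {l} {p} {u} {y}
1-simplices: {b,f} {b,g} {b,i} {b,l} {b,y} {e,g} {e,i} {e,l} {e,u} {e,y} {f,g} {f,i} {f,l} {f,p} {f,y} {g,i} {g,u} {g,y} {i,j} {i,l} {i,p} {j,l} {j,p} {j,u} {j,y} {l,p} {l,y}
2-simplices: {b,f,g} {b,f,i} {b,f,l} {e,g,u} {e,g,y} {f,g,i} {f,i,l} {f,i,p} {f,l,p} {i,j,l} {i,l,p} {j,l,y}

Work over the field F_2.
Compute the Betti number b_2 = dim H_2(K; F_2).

b_2=1

n_0=10 n_1=27 n_2=12  [Z2]
∂1: piv[bf,bg,bi,bl,by,eg,eu,fp,ij] rk=9  ker:ei,el,ey,fg,fi,fl,fy,gi,gu,gy,il,ip,jl,jp,ju,jy,lp,ly
∂2: piv[bfg,bfi,bfl,egu,egy,fgi,fil,fip,flp,ijl,jly] rk=11  ker:ilp
b_2=(12−11)−0=1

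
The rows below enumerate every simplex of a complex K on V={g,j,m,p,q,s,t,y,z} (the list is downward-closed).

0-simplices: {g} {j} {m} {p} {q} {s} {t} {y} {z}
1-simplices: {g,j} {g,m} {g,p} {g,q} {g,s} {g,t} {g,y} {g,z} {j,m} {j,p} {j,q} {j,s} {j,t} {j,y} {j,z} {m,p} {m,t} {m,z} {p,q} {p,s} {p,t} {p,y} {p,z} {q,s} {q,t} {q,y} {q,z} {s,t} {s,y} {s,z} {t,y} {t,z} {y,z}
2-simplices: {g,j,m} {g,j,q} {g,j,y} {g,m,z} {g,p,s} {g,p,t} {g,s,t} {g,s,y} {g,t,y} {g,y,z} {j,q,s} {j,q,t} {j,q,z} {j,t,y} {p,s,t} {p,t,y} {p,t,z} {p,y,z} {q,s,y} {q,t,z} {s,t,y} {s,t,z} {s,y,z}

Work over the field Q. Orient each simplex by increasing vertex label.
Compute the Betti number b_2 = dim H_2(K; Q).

n_0=9 n_1=33 n_2=23  [Q]
∂1: piv[gj,gm,gp,gq,gs,gt,gy,gz] rk=8  ker:jm,jp,jq,js,jt,jy,jz,mp,mt,mz,pq,ps,pt,py,pz,qs,qt,qy,qz,st,sy,sz,ty,tz,yz
∂2: piv[gjm,gjq,gjy,gmz,gps,gpt,gst,gsy,gty,gyz,jqs,jqt,jqz,jty,pty,ptz,pyz,qsy,qtz,stz] rk=20  ker:pst,sty,syz
b_2=(23−20)−0=3

b_2=3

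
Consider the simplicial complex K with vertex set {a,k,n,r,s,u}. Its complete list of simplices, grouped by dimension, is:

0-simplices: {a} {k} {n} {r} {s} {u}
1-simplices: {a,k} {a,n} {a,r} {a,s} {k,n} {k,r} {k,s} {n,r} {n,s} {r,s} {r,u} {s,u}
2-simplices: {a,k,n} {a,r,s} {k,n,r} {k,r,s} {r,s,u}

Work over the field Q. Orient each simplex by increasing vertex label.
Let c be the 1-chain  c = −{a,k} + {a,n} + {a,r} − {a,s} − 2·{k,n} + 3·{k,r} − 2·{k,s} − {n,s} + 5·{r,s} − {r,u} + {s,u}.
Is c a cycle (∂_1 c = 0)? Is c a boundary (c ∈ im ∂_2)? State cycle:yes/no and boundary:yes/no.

cycle:yes boundary:no

n_0=6 n_1=12 n_2=5  [Q]
∂1: piv[ak,an,ar,as,ru] rk=5  ker:kn,kr,ks,nr,ns,rs,su
∂2: piv[akn,ars,knr,krs,rsu] rk=5
∂1c = 0
c vs im∂2: residual ≠ 0 ⇒ not boundary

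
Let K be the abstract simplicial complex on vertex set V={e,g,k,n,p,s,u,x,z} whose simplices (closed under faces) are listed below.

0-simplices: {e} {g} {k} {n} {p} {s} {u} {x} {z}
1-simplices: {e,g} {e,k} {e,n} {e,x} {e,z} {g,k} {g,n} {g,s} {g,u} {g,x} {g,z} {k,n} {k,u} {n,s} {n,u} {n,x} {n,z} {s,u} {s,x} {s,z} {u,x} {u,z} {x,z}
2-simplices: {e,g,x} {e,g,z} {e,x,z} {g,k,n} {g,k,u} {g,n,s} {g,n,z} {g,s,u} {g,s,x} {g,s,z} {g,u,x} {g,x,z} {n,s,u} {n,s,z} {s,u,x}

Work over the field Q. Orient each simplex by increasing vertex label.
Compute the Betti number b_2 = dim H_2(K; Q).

n_0=9 n_1=23 n_2=15  [Q]
∂1: piv[eg,ek,en,ex,ez,gs,gu] rk=7  ker:gk,gn,gx,gz,kn,ku,ns,nu,nx,nz,su,sx,sz,ux,uz,xz
∂2: piv[egx,egz,exz,gkn,gku,gns,gnz,gsu,gsx,gsz,gux,nsu] rk=12  ker:gxz,nsz,sux
b_2=(15−12)−0=3

b_2=3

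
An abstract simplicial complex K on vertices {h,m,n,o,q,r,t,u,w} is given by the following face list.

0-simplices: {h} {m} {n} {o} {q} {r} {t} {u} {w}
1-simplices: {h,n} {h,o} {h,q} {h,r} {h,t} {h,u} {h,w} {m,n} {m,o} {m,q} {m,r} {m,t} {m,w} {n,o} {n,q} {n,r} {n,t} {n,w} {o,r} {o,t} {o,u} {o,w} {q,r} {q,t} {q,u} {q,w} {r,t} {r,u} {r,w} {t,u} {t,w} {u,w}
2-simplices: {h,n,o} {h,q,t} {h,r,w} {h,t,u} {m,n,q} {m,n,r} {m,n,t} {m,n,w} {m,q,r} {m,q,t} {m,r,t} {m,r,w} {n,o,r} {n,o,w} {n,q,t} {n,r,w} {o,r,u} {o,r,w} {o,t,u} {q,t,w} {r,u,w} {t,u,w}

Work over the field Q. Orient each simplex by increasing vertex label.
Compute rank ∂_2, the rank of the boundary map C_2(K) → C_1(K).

rank∂_2=19

n_0=9 n_1=32 n_2=22  [Q]
∂1: piv[hn,ho,hq,hr,ht,hu,hw,mn] rk=8  ker:mo,mq,mr,mt,mw,no,nq,nr,nt,nw,or,ot,ou,ow,qr,qt,qu,qw,rt,ru,rw,tu,tw,uw
∂2: piv[hno,hqt,hrw,htu,mnq,mnr,mnt,mnw,mqr,mqt,mrt,mrw,nor,now,oru,otu,qtw,ruw,tuw] rk=19  ker:nqt,nrw,orw
rk∂_2=19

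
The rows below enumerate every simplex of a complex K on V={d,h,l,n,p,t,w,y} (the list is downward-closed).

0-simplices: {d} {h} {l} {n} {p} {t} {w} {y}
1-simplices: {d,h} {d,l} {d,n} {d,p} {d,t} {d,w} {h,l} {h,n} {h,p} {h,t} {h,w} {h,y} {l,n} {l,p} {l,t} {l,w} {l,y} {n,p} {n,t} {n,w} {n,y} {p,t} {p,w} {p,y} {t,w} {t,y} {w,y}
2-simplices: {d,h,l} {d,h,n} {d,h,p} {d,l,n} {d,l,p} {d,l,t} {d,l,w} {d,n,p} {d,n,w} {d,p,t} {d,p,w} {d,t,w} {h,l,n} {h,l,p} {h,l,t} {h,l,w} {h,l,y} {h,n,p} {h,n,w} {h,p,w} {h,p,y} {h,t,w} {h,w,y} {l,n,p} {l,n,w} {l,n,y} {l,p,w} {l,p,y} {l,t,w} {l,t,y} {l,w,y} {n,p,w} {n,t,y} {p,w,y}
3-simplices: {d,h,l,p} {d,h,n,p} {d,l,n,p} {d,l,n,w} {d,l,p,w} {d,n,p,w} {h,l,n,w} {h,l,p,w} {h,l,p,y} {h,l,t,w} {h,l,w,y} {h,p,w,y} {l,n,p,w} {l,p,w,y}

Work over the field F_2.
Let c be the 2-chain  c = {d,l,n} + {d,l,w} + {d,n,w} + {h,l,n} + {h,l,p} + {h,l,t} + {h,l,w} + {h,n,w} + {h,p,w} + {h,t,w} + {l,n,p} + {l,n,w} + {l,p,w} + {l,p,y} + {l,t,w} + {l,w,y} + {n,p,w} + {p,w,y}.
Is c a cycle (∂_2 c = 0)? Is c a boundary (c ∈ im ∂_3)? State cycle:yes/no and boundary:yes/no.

n_0=8 n_1=27 n_2=34 n_3=14  [Z2]
∂1: piv[dh,dl,dn,dp,dt,dw,hy] rk=7  ker:hl,hn,hp,ht,hw,ln,lp,lt,lw,ly,np,nt,nw,ny,pt,pw,py,tw,ty,wy
∂2: piv[dhl,dhn,dhp,dln,dlp,dlt,dlw,dnp,dnw,dpt,dpw,dtw,hlt,hlw,hly,hpy,hwy,lny,lty,nty] rk=20  ker:hln,hlp,hnp,hnw,hpw,htw,lnp,lnw,lpw,lpy,ltw,lwy,npw,pwy
∂3: piv[dhlp,dhnp,dlnp,dlnw,dlpw,dnpw,hlnw,hlpw,hlpy,hltw,hlwy,hpwy] rk=12  ker:lnpw,lpwy
∂2c = 0
c vs im∂3: reduces to 0 ⇒ boundary

cycle:yes boundary:yes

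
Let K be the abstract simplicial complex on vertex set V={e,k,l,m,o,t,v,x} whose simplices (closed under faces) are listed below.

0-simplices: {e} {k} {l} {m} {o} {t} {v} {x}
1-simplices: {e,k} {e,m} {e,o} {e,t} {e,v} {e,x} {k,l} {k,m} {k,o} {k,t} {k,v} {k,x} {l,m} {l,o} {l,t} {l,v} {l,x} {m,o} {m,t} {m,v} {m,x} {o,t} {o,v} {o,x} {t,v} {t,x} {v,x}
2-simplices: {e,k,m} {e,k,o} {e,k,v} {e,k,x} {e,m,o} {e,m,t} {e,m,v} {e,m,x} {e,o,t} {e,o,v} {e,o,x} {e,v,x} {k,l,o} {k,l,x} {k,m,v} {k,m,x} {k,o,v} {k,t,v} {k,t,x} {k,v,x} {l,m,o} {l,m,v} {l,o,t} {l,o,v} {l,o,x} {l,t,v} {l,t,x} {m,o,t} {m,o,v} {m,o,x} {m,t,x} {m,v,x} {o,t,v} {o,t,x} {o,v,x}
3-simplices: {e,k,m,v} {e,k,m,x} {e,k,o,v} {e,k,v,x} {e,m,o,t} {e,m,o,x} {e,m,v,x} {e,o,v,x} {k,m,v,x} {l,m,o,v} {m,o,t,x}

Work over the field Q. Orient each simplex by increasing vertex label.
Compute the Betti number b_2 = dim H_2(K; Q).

n_0=8 n_1=27 n_2=35 n_3=11  [Q]
∂1: piv[ek,em,eo,et,ev,ex,kl] rk=7  ker:km,ko,kt,kv,kx,lm,lo,lt,lv,lx,mo,mt,mv,mx,ot,ov,ox,tv,tx,vx
∂2: piv[ekm,eko,ekv,ekx,emo,emt,emv,emx,eot,eov,eox,evx,klo,klx,ktv,ktx,lmo,lmv,lot,ltv] rk=20  ker:kmv,kmx,kov,kvx,lov,lox,ltx,mot,mov,mox,mtx,mvx,otv,otx,ovx
∂3: piv[ekmv,ekmx,ekov,ekvx,emot,emox,emvx,eovx,lmov,motx] rk=10  ker:kmvx
b_2=(35−20)−10=5

b_2=5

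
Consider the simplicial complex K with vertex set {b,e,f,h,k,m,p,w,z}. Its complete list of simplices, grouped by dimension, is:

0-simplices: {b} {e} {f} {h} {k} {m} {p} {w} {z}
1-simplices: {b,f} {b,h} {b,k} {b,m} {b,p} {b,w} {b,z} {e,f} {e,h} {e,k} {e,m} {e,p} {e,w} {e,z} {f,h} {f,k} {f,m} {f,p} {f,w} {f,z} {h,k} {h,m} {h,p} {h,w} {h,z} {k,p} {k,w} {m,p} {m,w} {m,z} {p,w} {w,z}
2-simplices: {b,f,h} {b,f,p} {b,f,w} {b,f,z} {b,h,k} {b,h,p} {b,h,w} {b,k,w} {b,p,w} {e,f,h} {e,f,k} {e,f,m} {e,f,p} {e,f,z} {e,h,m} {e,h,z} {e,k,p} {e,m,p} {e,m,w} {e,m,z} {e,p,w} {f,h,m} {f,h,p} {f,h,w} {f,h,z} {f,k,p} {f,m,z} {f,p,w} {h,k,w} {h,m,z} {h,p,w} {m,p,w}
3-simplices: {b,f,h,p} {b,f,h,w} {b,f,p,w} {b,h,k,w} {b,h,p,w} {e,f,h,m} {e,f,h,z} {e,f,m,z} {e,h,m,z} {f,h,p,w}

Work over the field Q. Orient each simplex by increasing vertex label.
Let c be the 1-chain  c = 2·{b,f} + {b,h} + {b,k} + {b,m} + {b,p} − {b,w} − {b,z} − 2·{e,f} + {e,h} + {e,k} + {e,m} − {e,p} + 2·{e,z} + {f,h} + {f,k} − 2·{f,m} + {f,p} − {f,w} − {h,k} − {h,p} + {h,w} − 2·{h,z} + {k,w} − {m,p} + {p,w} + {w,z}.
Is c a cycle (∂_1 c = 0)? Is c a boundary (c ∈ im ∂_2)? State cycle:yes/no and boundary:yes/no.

cycle:no boundary:no

n_0=9 n_1=32 n_2=32 n_3=10  [Q]
∂1: piv[bf,bh,bk,bm,bp,bw,bz,ef] rk=8  ker:eh,ek,em,ep,ew,ez,fh,fk,fm,fp,fw,fz,hk,hm,hp,hw,hz,kp,kw,mp,mw,mz,pw,wz
∂2: piv[bfh,bfp,bfw,bfz,bhk,bhp,bhw,bkw,bpw,efh,efk,efm,efp,efz,ehm,ehz,ekp,emp,emw,emz,epw] rk=21  ker:fhm,fhp,fhw,fhz,fkp,fmz,fpw,hkw,hmz,hpw,mpw
∂3: piv[bfhp,bfhw,bfpw,bhkw,bhpw,efhm,efhz,efmz,ehmz] rk=9  ker:fhpw
∂1c = −4·{b} − 2·{e} + 6·{h} + {k} + {m} − 2·{p}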